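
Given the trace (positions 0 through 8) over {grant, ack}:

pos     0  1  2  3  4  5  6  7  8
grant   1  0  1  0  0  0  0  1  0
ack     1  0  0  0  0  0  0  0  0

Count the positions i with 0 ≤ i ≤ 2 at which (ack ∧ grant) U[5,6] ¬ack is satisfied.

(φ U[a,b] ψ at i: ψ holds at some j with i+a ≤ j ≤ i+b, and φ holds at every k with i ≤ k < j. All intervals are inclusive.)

Evaluate at each i in [0,2]:
  i=0: ✗ (lhs fails at k=1 before rhs at j=5)
  i=1: ✗ (lhs fails at k=1 before rhs at j=6)
  i=2: ✗ (lhs fails at k=2 before rhs at j=7)
Positions where it holds: {} → 0.

0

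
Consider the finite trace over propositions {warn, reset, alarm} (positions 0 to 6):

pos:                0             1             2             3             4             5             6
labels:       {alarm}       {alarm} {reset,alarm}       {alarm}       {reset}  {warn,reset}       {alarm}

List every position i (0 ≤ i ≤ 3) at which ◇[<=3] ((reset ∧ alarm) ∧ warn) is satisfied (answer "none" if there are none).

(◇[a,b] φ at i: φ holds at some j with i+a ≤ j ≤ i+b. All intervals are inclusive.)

Evaluate at each i in [0,3]:
  i=0: ✗ (none in [0,3])
  i=1: ✗ (none in [1,4])
  i=2: ✗ (none in [2,5])
  i=3: ✗ (none in [3,6])

none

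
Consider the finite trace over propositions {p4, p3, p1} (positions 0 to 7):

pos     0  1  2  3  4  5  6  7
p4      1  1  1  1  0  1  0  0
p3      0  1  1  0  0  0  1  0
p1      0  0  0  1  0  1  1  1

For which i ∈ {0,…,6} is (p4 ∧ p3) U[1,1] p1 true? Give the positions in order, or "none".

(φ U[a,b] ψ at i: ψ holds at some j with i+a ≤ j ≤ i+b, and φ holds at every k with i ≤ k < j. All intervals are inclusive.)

2

Evaluate at each i in [0,6]:
  i=0: ✗ (no rhs in [1,1])
  i=1: ✗ (no rhs in [2,2])
  i=2: ✓ (rhs at j=3; lhs holds on [2,2])
  i=3: ✗ (no rhs in [4,4])
  i=4: ✗ (lhs fails at k=4 before rhs at j=5)
  i=5: ✗ (lhs fails at k=5 before rhs at j=6)
  i=6: ✗ (lhs fails at k=6 before rhs at j=7)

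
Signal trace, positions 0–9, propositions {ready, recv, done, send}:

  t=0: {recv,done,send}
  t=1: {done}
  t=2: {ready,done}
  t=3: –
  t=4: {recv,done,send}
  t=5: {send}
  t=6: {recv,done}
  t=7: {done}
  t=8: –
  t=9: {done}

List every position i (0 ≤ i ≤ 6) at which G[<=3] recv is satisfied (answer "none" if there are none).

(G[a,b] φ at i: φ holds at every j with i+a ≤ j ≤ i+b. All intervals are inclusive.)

Evaluate at each i in [0,6]:
  i=0: ✗ (fails at j=1)
  i=1: ✗ (fails at j=1)
  i=2: ✗ (fails at j=2)
  i=3: ✗ (fails at j=3)
  i=4: ✗ (fails at j=5)
  i=5: ✗ (fails at j=5)
  i=6: ✗ (fails at j=7)

none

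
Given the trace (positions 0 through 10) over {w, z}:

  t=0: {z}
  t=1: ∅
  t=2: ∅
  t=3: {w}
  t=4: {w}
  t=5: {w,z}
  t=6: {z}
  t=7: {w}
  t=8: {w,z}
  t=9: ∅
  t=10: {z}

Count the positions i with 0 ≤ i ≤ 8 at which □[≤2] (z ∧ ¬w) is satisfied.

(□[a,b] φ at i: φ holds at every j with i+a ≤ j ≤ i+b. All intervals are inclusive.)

0

Evaluate at each i in [0,8]:
  i=0: ✗ (fails at j=1)
  i=1: ✗ (fails at j=1)
  i=2: ✗ (fails at j=2)
  i=3: ✗ (fails at j=3)
  i=4: ✗ (fails at j=4)
  i=5: ✗ (fails at j=5)
  i=6: ✗ (fails at j=7)
  i=7: ✗ (fails at j=7)
  i=8: ✗ (fails at j=8)
Positions where it holds: {} → 0.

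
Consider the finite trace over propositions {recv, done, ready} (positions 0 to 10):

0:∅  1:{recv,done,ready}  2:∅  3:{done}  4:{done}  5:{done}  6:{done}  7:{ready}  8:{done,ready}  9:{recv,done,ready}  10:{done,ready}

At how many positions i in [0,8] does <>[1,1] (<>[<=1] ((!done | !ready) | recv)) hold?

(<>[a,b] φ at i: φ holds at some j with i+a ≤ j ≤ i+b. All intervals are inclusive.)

Evaluate at each i in [0,8]:
  i=0: ✓ (witness j=1)
  i=1: ✓ (witness j=2)
  i=2: ✓ (witness j=3)
  i=3: ✓ (witness j=4)
  i=4: ✓ (witness j=5)
  i=5: ✓ (witness j=6)
  i=6: ✓ (witness j=7)
  i=7: ✓ (witness j=8)
  i=8: ✓ (witness j=9)
Positions where it holds: {0, 1, 2, 3, 4, 5, 6, 7, 8} → 9.

9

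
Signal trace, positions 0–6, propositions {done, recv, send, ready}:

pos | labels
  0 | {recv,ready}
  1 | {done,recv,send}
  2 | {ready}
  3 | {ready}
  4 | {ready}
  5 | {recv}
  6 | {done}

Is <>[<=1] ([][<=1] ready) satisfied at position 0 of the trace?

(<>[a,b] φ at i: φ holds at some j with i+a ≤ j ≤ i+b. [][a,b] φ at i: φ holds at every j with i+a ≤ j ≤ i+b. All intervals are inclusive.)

Check [][<=1] ready at each j in [0,1]:
  j=0: fails at 1
  j=1: fails at 1
No position in the window satisfies it → formula fails.

False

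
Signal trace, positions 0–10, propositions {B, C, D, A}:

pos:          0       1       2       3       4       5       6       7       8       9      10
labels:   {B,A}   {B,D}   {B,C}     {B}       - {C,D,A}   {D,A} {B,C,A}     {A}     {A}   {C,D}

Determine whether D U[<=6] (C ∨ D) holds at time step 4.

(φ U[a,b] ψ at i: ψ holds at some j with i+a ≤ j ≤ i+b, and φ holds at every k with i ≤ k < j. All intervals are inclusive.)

Need some j in [4,10] with (C ∨ D), and D at every k in [4,j-1].
  j=4: (C ∨ D) false.
  j=5: (C ∨ D) holds, but D fails at k=4 → not this j.
  j=6: (C ∨ D) holds, but D fails at k=4 → not this j.
  j=7: (C ∨ D) holds, but D fails at k=4 → not this j.
  j=8: (C ∨ D) false.
  j=9: (C ∨ D) false.
  j=10: (C ∨ D) holds, but D fails at k=4 → not this j.
No j in the window works → until fails.

Does not hold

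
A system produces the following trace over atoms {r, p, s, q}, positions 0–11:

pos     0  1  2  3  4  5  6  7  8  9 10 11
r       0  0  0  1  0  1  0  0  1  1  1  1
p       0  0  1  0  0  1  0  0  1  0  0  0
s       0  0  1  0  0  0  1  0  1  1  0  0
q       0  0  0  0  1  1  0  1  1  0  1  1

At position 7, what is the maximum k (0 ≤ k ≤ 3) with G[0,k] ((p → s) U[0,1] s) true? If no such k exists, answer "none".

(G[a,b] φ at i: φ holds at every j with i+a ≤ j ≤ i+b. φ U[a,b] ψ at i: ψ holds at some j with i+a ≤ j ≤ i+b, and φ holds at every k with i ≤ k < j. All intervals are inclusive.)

2

((p → s) U[0,1] s) must hold from j=7 onward; find where it first fails.
  j=7: holds
  j=8: holds
  j=9: holds
  j=10: fails
Holds on [7,9], so largest k = 2.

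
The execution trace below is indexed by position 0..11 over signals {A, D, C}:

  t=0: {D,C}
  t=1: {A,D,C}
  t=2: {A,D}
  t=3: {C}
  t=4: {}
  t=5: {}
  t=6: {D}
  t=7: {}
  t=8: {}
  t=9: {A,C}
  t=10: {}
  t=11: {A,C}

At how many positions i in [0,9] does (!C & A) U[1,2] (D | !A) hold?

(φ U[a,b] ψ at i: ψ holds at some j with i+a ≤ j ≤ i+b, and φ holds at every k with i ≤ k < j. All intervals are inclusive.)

1

Evaluate at each i in [0,9]:
  i=0: ✗ (lhs fails at k=0 before rhs at j=1)
  i=1: ✗ (lhs fails at k=1 before rhs at j=2)
  i=2: ✓ (rhs at j=3; lhs holds on [2,2])
  i=3: ✗ (lhs fails at k=3 before rhs at j=4)
  i=4: ✗ (lhs fails at k=4 before rhs at j=5)
  i=5: ✗ (lhs fails at k=5 before rhs at j=6)
  i=6: ✗ (lhs fails at k=6 before rhs at j=7)
  i=7: ✗ (lhs fails at k=7 before rhs at j=8)
  i=8: ✗ (lhs fails at k=8 before rhs at j=10)
  i=9: ✗ (lhs fails at k=9 before rhs at j=10)
Positions where it holds: {2} → 1.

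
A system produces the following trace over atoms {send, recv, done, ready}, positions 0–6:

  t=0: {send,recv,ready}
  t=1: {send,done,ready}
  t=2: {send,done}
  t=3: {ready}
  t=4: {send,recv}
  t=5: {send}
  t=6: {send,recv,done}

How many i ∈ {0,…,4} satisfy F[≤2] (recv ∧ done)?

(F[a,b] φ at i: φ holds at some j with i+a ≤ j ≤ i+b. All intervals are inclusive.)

Evaluate at each i in [0,4]:
  i=0: ✗ (none in [0,2])
  i=1: ✗ (none in [1,3])
  i=2: ✗ (none in [2,4])
  i=3: ✗ (none in [3,5])
  i=4: ✓ (witness j=6)
Positions where it holds: {4} → 1.

1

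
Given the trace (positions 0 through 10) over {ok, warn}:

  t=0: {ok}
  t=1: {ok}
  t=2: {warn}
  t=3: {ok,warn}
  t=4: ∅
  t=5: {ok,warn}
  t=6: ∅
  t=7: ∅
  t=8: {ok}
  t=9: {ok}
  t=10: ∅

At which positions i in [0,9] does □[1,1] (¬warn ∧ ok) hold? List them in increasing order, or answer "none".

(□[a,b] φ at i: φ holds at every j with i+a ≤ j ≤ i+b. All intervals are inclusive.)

0, 7, 8

Evaluate at each i in [0,9]:
  i=0: ✓ (all of [1,1])
  i=1: ✗ (fails at j=2)
  i=2: ✗ (fails at j=3)
  i=3: ✗ (fails at j=4)
  i=4: ✗ (fails at j=5)
  i=5: ✗ (fails at j=6)
  i=6: ✗ (fails at j=7)
  i=7: ✓ (all of [8,8])
  i=8: ✓ (all of [9,9])
  i=9: ✗ (fails at j=10)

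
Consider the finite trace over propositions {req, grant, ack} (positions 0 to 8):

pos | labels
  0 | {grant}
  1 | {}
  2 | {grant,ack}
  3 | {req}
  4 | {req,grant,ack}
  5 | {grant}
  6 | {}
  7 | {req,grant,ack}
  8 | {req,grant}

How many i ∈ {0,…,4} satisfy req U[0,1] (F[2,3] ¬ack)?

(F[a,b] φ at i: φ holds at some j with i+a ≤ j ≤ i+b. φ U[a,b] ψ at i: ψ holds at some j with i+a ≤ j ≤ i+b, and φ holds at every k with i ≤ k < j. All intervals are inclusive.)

Evaluate at each i in [0,4]:
  i=0: ✓ (rhs at j=0)
  i=1: ✓ (rhs at j=1)
  i=2: ✓ (rhs at j=2)
  i=3: ✓ (rhs at j=3)
  i=4: ✓ (rhs at j=4)
Positions where it holds: {0, 1, 2, 3, 4} → 5.

5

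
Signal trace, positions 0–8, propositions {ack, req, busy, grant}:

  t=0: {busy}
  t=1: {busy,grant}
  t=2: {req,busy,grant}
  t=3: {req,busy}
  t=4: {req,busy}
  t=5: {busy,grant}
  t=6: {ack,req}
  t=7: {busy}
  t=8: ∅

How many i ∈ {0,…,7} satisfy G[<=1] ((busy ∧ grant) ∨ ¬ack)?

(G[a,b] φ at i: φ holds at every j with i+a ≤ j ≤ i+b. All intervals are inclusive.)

Evaluate at each i in [0,7]:
  i=0: ✓ (all of [0,1])
  i=1: ✓ (all of [1,2])
  i=2: ✓ (all of [2,3])
  i=3: ✓ (all of [3,4])
  i=4: ✓ (all of [4,5])
  i=5: ✗ (fails at j=6)
  i=6: ✗ (fails at j=6)
  i=7: ✓ (all of [7,8])
Positions where it holds: {0, 1, 2, 3, 4, 7} → 6.

6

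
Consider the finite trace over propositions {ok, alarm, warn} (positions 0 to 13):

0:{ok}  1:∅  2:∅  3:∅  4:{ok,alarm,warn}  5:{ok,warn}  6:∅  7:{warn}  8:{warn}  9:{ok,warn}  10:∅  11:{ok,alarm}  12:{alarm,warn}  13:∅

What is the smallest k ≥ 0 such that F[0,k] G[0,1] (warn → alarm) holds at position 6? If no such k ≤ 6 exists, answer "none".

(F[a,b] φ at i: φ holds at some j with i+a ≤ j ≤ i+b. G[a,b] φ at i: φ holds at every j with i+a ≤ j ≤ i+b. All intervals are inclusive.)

Scan j = 6,7,… for G[0,1] (warn → alarm):
  j=6: fails
  j=7: fails
  j=8: fails
  j=9: fails
  j=10: holds
First hit at j=10, so smallest k = 10-6 = 4.

4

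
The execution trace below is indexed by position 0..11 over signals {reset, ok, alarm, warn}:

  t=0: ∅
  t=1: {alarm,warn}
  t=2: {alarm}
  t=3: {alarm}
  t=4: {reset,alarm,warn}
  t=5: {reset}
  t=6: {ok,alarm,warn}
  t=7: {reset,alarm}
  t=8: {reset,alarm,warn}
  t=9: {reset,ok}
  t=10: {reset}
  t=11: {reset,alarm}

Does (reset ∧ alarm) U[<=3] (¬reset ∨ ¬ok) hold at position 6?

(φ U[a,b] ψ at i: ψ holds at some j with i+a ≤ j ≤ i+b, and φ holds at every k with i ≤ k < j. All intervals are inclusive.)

Holds

Need some j in [6,9] with (¬reset ∨ ¬ok), and (reset ∧ alarm) at every k in [6,j-1].
  j=6: (¬reset ∨ ¬ok) holds; no prefix to check → satisfied.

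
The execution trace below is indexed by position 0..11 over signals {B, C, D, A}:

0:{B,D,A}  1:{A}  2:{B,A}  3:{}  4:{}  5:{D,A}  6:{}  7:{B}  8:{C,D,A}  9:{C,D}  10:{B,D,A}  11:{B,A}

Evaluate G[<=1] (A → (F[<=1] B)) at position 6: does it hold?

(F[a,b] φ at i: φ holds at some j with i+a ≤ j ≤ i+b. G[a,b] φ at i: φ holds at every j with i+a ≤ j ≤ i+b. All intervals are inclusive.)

True

Check (A → (F[<=1] B)) at every j in [6,7]:
  j=6: antecedent false → ✓
  j=7: antecedent false → ✓
All positions satisfy it → formula holds.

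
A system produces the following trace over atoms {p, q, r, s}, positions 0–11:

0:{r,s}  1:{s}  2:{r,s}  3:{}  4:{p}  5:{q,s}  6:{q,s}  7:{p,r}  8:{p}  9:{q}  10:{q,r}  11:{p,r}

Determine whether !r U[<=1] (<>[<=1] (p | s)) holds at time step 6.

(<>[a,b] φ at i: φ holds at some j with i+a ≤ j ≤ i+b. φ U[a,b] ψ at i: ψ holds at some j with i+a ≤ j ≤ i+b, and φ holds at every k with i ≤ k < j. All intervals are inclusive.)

Need some j in [6,7] with <>[<=1] (p | s), and !r at every k in [6,j-1].
  j=6: <>[<=1] (p | s) holds; no prefix to check → satisfied.

Holds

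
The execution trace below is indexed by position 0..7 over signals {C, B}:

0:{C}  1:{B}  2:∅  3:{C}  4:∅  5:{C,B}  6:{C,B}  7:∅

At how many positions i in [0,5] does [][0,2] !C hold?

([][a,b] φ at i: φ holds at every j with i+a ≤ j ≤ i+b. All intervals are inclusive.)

0

Evaluate at each i in [0,5]:
  i=0: ✗ (fails at j=0)
  i=1: ✗ (fails at j=3)
  i=2: ✗ (fails at j=3)
  i=3: ✗ (fails at j=3)
  i=4: ✗ (fails at j=5)
  i=5: ✗ (fails at j=5)
Positions where it holds: {} → 0.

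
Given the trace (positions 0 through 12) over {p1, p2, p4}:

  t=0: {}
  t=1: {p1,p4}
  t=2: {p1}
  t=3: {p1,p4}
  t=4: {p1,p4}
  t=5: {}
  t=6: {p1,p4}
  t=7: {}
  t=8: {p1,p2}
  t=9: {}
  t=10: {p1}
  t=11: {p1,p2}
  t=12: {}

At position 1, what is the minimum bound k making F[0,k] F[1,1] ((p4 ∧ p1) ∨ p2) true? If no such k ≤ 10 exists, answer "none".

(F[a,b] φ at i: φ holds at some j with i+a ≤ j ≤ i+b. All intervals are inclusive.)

1

Scan j = 1,2,… for F[1,1] ((p4 ∧ p1) ∨ p2):
  j=1: fails
  j=2: holds
First hit at j=2, so smallest k = 2-1 = 1.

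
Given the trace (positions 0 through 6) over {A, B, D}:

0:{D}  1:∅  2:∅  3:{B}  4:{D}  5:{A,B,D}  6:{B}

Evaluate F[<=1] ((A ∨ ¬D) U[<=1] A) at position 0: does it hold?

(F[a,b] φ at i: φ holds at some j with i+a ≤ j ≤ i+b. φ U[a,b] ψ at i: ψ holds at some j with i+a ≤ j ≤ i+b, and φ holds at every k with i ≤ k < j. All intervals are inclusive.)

False

Check ((A ∨ ¬D) U[<=1] A) at each j in [0,1]:
  j=0: fails
  j=1: fails
No position in the window satisfies it → formula fails.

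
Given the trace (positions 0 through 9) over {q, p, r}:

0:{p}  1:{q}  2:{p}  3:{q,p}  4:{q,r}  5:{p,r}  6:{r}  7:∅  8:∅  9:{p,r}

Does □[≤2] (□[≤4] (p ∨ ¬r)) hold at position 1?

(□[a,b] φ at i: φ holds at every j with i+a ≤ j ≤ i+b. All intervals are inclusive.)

False

Check □[≤4] (p ∨ ¬r) at every j in [1,3]:
  j=1: fails at 4
  j=2: fails at 4
  j=3: fails at 4
Fails at j=1 → formula fails.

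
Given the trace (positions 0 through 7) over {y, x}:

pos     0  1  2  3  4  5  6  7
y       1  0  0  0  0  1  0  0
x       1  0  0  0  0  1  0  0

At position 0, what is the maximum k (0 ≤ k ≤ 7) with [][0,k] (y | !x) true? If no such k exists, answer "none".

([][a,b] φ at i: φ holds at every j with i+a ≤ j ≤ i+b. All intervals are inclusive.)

(y | !x) must hold from j=0 onward; find where it first fails.
  j=0: holds
  j=1: holds
  j=2: holds
  j=3: holds
  j=4: holds
  j=5: holds
  j=6: holds
  j=7: holds
Holds through j=7; largest k = 7.

7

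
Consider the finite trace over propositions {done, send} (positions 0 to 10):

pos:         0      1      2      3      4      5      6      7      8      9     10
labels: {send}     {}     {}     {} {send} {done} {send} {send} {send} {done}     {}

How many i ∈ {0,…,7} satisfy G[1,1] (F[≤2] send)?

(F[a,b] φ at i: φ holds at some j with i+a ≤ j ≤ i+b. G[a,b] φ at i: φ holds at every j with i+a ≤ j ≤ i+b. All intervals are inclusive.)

Evaluate at each i in [0,7]:
  i=0: ✗ (fails at j=1)
  i=1: ✓ (all of [2,2])
  i=2: ✓ (all of [3,3])
  i=3: ✓ (all of [4,4])
  i=4: ✓ (all of [5,5])
  i=5: ✓ (all of [6,6])
  i=6: ✓ (all of [7,7])
  i=7: ✓ (all of [8,8])
Positions where it holds: {1, 2, 3, 4, 5, 6, 7} → 7.

7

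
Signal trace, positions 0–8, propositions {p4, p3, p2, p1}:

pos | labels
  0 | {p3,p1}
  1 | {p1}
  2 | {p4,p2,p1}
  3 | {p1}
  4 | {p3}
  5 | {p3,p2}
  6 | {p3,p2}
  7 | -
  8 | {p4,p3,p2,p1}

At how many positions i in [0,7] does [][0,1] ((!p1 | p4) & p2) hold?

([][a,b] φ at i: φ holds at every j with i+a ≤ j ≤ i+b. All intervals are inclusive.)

1

Evaluate at each i in [0,7]:
  i=0: ✗ (fails at j=0)
  i=1: ✗ (fails at j=1)
  i=2: ✗ (fails at j=3)
  i=3: ✗ (fails at j=3)
  i=4: ✗ (fails at j=4)
  i=5: ✓ (all of [5,6])
  i=6: ✗ (fails at j=7)
  i=7: ✗ (fails at j=7)
Positions where it holds: {5} → 1.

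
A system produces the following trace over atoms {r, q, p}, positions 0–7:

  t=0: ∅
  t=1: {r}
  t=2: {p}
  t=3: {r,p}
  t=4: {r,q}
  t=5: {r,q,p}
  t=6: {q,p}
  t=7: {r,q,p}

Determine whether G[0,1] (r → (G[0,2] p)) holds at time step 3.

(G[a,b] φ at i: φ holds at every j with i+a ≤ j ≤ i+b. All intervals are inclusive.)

No

Check (r → (G[0,2] p)) at every j in [3,4]:
  j=3: antecedent true; consequent fails at 4 → ✗
  j=4: antecedent true; consequent fails at 4 → ✗
Fails at j=3 → formula fails.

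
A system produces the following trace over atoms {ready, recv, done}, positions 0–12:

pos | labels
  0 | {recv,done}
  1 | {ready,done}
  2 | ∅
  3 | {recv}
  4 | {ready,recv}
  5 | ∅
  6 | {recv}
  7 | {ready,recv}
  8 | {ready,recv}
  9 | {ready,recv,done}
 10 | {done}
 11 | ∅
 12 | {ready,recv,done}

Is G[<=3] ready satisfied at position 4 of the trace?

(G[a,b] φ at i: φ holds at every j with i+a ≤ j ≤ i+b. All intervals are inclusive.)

Check ready at every j in [4,7]:
  j=4: true
  j=5: false
  j=6: false
  j=7: true
Fails at j=5 → formula fails.

False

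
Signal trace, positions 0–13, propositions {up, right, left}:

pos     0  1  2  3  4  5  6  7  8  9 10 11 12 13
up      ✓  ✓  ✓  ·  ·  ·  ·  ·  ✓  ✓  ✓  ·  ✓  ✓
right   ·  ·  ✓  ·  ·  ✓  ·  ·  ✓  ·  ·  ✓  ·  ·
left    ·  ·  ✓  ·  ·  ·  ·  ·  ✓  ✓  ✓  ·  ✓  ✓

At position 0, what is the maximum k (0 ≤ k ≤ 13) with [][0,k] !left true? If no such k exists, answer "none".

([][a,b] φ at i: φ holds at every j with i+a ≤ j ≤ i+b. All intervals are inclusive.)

!left must hold from j=0 onward; find where it first fails.
  j=0: holds
  j=1: holds
  j=2: fails
Holds on [0,1], so largest k = 1.

1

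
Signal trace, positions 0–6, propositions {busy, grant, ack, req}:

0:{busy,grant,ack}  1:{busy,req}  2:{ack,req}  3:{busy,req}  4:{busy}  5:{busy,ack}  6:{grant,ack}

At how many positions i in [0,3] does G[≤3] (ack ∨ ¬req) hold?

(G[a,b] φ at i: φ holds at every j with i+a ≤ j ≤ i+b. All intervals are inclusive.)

0

Evaluate at each i in [0,3]:
  i=0: ✗ (fails at j=1)
  i=1: ✗ (fails at j=1)
  i=2: ✗ (fails at j=3)
  i=3: ✗ (fails at j=3)
Positions where it holds: {} → 0.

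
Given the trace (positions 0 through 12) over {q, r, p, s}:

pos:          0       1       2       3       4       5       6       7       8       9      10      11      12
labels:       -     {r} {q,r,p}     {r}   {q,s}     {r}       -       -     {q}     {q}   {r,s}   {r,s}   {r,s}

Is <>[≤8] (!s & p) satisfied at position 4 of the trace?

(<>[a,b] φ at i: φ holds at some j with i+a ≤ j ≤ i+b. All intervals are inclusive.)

Check (!s & p) at each j in [4,12]:
  j=4: false
  j=5: false
  j=6: false
  j=7: false
  j=8: false
  j=9: false
  j=10: false
  j=11: false
  j=12: false
No position in the window satisfies it → formula fails.

No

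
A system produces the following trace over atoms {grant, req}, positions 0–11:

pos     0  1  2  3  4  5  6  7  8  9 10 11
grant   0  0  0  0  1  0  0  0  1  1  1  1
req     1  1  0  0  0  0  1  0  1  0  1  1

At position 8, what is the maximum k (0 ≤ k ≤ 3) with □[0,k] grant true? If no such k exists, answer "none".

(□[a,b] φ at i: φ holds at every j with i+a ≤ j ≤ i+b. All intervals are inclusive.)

3

grant must hold from j=8 onward; find where it first fails.
  j=8: holds
  j=9: holds
  j=10: holds
  j=11: holds
Holds through j=11; largest k = 3.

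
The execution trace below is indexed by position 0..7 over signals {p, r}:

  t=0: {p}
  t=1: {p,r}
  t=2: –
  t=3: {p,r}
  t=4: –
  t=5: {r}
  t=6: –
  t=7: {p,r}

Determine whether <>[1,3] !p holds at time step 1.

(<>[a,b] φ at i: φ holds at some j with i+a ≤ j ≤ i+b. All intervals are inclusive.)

Check !p at each j in [2,4]:
  j=2: true
  j=3: false
  j=4: true
Found at j=2 → formula holds.

Holds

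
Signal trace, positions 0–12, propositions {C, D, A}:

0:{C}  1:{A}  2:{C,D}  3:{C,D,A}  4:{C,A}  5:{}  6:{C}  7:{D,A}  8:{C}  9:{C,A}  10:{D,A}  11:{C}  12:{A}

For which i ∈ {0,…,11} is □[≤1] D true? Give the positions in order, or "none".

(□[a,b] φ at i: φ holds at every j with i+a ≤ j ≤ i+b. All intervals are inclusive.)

Evaluate at each i in [0,11]:
  i=0: ✗ (fails at j=0)
  i=1: ✗ (fails at j=1)
  i=2: ✓ (all of [2,3])
  i=3: ✗ (fails at j=4)
  i=4: ✗ (fails at j=4)
  i=5: ✗ (fails at j=5)
  i=6: ✗ (fails at j=6)
  i=7: ✗ (fails at j=8)
  i=8: ✗ (fails at j=8)
  i=9: ✗ (fails at j=9)
  i=10: ✗ (fails at j=11)
  i=11: ✗ (fails at j=11)

2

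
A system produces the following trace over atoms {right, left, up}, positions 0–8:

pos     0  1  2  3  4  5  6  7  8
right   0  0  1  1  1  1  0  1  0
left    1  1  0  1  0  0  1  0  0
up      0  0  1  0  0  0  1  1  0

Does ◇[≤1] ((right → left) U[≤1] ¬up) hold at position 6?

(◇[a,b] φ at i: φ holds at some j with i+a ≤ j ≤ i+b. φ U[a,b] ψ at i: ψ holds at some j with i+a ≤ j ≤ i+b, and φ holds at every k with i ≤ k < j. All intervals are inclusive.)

No

Check ((right → left) U[≤1] ¬up) at each j in [6,7]:
  j=6: fails
  j=7: fails
No position in the window satisfies it → formula fails.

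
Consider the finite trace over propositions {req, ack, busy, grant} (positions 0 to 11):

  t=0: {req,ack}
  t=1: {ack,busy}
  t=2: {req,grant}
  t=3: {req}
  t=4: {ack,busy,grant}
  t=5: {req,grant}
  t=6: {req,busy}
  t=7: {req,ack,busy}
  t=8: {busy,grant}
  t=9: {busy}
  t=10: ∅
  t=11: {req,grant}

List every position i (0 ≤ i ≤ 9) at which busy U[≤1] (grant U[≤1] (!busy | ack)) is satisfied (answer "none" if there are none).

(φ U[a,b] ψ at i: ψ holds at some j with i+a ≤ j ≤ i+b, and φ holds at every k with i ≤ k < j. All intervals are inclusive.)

Evaluate at each i in [0,9]:
  i=0: ✓ (rhs at j=0)
  i=1: ✓ (rhs at j=1)
  i=2: ✓ (rhs at j=2)
  i=3: ✓ (rhs at j=3)
  i=4: ✓ (rhs at j=4)
  i=5: ✓ (rhs at j=5)
  i=6: ✓ (rhs at j=7; lhs holds on [6,6])
  i=7: ✓ (rhs at j=7)
  i=8: ✗ (no rhs in [8,9])
  i=9: ✓ (rhs at j=10; lhs holds on [9,9])

0, 1, 2, 3, 4, 5, 6, 7, 9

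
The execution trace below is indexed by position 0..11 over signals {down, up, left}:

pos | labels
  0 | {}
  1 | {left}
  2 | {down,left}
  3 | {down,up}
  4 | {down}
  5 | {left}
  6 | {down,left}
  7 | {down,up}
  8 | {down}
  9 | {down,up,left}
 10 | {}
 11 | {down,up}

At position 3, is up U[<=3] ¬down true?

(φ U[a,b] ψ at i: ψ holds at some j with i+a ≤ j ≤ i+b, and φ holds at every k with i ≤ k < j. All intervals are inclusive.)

Need some j in [3,6] with ¬down, and up at every k in [3,j-1].
  j=3: ¬down false.
  j=4: ¬down false.
  j=5: ¬down holds, but up fails at k=4 → not this j.
  j=6: ¬down false.
No j in the window works → until fails.

Does not hold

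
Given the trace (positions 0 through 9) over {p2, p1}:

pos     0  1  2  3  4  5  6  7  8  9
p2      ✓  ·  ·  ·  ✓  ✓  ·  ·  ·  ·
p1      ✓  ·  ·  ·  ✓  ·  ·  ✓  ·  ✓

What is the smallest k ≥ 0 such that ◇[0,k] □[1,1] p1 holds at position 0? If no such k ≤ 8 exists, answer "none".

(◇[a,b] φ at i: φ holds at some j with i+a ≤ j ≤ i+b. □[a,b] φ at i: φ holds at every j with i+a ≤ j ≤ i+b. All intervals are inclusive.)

3

Scan j = 0,1,… for □[1,1] p1:
  j=0: fails
  j=1: fails
  j=2: fails
  j=3: holds
First hit at j=3, so smallest k = 3-0 = 3.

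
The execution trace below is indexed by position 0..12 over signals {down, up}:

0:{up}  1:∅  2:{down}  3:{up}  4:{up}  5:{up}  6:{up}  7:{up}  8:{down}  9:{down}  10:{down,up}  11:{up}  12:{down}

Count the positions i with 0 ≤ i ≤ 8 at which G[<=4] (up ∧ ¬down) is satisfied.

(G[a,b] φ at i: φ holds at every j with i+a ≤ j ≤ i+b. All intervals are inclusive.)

Evaluate at each i in [0,8]:
  i=0: ✗ (fails at j=1)
  i=1: ✗ (fails at j=1)
  i=2: ✗ (fails at j=2)
  i=3: ✓ (all of [3,7])
  i=4: ✗ (fails at j=8)
  i=5: ✗ (fails at j=8)
  i=6: ✗ (fails at j=8)
  i=7: ✗ (fails at j=8)
  i=8: ✗ (fails at j=8)
Positions where it holds: {3} → 1.

1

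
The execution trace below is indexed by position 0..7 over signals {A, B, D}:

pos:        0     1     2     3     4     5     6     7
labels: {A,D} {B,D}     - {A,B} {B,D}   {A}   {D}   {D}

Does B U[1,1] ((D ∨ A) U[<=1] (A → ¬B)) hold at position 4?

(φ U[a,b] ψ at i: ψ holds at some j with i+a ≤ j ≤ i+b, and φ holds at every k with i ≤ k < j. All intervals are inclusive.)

Yes

Need some j in [5,5] with ((D ∨ A) U[<=1] (A → ¬B)), and B at every k in [4,j-1].
  j=5: ((D ∨ A) U[<=1] (A → ¬B)) holds; B holds at every k in [4,4] → satisfied.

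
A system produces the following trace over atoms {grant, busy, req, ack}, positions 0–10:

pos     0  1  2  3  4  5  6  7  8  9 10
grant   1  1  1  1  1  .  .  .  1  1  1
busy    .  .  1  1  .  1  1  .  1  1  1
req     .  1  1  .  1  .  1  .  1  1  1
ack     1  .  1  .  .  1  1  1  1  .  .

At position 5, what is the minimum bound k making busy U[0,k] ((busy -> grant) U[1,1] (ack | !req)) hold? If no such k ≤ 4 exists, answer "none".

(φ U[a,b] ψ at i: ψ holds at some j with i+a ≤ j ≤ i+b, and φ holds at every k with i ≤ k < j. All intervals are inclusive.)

2

Need earliest j ≥ 5 with ((busy -> grant) U[1,1] (ack | !req)), and busy at every k in [5,j-1].
  j=5: rhs fails.
  j=6: rhs fails.
  j=7: rhs holds; lhs holds on [5,6]. k = 2.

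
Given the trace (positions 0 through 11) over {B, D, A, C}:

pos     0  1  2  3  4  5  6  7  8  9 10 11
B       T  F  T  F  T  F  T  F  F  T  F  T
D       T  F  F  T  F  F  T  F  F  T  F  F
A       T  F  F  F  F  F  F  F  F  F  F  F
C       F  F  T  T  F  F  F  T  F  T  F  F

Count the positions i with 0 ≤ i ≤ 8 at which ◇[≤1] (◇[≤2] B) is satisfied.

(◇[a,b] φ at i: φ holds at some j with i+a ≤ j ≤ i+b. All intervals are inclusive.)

9

Evaluate at each i in [0,8]:
  i=0: ✓ (witness j=0)
  i=1: ✓ (witness j=1)
  i=2: ✓ (witness j=2)
  i=3: ✓ (witness j=3)
  i=4: ✓ (witness j=4)
  i=5: ✓ (witness j=5)
  i=6: ✓ (witness j=6)
  i=7: ✓ (witness j=7)
  i=8: ✓ (witness j=8)
Positions where it holds: {0, 1, 2, 3, 4, 5, 6, 7, 8} → 9.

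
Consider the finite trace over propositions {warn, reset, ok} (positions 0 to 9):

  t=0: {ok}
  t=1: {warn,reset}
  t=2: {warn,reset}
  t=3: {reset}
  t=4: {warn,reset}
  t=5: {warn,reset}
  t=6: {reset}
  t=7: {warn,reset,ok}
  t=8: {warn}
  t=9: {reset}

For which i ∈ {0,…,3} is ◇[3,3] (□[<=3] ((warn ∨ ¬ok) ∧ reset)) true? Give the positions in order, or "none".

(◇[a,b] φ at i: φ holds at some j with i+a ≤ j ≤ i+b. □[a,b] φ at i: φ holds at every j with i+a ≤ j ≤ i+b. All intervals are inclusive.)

Evaluate at each i in [0,3]:
  i=0: ✓ (witness j=3)
  i=1: ✓ (witness j=4)
  i=2: ✗ (none in [5,5])
  i=3: ✗ (none in [6,6])

0, 1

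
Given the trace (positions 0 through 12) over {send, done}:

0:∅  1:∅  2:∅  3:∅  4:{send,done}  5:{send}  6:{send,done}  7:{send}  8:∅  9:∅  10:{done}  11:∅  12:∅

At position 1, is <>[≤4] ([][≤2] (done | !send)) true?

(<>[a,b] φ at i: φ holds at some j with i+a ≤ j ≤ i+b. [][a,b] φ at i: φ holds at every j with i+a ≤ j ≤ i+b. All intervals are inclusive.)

True

Check [][≤2] (done | !send) at each j in [1,5]:
  j=1: holds on [1,3]
  j=2: holds on [2,4]
  j=3: fails at 5
  j=4: fails at 5
  j=5: fails at 5
Found at j=1 → formula holds.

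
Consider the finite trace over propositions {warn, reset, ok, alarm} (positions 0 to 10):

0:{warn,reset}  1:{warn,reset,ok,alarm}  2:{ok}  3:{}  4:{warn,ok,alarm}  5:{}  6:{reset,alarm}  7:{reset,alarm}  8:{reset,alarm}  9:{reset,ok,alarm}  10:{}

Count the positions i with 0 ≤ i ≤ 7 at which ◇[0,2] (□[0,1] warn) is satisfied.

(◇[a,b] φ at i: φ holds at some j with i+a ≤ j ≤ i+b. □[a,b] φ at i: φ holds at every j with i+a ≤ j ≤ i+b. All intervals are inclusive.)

Evaluate at each i in [0,7]:
  i=0: ✓ (witness j=0)
  i=1: ✗ (none in [1,3])
  i=2: ✗ (none in [2,4])
  i=3: ✗ (none in [3,5])
  i=4: ✗ (none in [4,6])
  i=5: ✗ (none in [5,7])
  i=6: ✗ (none in [6,8])
  i=7: ✗ (none in [7,9])
Positions where it holds: {0} → 1.

1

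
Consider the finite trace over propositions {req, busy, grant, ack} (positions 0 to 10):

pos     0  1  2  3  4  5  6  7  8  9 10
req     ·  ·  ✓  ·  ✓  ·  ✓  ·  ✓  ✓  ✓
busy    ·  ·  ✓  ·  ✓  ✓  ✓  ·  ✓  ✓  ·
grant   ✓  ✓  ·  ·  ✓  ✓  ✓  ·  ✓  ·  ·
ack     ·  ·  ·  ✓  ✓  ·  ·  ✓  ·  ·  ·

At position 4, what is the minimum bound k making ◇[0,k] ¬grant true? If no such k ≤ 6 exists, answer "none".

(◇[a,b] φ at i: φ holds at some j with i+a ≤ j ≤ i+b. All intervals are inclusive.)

3

Scan j = 4,5,… for ¬grant:
  j=4: fails
  j=5: fails
  j=6: fails
  j=7: holds
First hit at j=7, so smallest k = 7-4 = 3.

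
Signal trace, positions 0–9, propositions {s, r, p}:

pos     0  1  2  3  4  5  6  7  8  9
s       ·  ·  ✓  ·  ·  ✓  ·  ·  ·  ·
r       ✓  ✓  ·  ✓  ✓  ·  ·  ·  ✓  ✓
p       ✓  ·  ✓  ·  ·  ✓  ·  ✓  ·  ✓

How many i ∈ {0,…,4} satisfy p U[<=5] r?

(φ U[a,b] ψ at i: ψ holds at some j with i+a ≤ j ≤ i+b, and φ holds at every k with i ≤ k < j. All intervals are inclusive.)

Evaluate at each i in [0,4]:
  i=0: ✓ (rhs at j=0)
  i=1: ✓ (rhs at j=1)
  i=2: ✓ (rhs at j=3; lhs holds on [2,2])
  i=3: ✓ (rhs at j=3)
  i=4: ✓ (rhs at j=4)
Positions where it holds: {0, 1, 2, 3, 4} → 5.

5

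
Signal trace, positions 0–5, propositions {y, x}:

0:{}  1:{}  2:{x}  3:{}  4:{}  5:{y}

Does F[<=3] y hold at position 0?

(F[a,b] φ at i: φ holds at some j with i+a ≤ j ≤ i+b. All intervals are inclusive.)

Check y at each j in [0,3]:
  j=0: false
  j=1: false
  j=2: false
  j=3: false
No position in the window satisfies it → formula fails.

Does not hold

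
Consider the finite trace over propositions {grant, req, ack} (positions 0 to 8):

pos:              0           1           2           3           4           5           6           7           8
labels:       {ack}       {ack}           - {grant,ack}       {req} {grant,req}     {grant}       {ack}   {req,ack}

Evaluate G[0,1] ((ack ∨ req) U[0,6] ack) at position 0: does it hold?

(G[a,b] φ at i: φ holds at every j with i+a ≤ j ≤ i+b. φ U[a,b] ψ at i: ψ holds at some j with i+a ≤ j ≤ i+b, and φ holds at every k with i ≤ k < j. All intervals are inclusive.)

Check ((ack ∨ req) U[0,6] ack) at every j in [0,1]:
  j=0: holds
  j=1: holds
All positions satisfy it → formula holds.

Yes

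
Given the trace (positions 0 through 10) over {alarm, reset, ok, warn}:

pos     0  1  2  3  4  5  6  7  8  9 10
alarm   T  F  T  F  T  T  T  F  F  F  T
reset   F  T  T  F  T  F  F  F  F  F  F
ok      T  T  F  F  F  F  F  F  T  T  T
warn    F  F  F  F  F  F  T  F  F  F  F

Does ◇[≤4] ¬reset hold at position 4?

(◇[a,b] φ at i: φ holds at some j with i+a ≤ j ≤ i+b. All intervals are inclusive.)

Check ¬reset at each j in [4,8]:
  j=4: false
  j=5: true
  j=6: true
  j=7: true
  j=8: true
Found at j=5 → formula holds.

True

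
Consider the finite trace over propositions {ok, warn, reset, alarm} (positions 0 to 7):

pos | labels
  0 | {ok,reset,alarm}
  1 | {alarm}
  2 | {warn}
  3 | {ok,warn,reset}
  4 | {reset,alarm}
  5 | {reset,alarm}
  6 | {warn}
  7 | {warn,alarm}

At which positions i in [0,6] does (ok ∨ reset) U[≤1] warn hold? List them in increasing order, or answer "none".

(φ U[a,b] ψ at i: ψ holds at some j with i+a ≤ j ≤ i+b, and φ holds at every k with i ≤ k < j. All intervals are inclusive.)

2, 3, 5, 6

Evaluate at each i in [0,6]:
  i=0: ✗ (no rhs in [0,1])
  i=1: ✗ (lhs fails at k=1 before rhs at j=2)
  i=2: ✓ (rhs at j=2)
  i=3: ✓ (rhs at j=3)
  i=4: ✗ (no rhs in [4,5])
  i=5: ✓ (rhs at j=6; lhs holds on [5,5])
  i=6: ✓ (rhs at j=6)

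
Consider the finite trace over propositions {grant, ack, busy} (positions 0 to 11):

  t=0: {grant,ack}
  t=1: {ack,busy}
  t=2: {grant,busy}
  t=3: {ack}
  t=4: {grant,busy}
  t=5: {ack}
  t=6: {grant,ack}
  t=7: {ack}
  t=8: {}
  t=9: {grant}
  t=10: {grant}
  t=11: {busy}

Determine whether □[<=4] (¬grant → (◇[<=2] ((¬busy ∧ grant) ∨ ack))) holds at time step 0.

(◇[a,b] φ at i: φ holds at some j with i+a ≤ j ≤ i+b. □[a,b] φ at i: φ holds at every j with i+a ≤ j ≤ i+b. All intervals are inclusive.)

Check (¬grant → (◇[<=2] ((¬busy ∧ grant) ∨ ack))) at every j in [0,4]:
  j=0: antecedent false → ✓
  j=1: antecedent true; consequent holds (witness at 1) → ✓
  j=2: antecedent false → ✓
  j=3: antecedent true; consequent holds (witness at 3) → ✓
  j=4: antecedent false → ✓
All positions satisfy it → formula holds.

Yes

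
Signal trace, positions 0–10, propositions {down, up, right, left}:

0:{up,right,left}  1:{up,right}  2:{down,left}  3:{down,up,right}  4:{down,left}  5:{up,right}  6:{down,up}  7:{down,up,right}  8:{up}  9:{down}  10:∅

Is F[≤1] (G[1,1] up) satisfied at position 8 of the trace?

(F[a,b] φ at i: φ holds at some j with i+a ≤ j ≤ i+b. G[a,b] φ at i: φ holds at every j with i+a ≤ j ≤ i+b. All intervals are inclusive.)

No

Check G[1,1] up at each j in [8,9]:
  j=8: fails at 9
  j=9: fails at 10
No position in the window satisfies it → formula fails.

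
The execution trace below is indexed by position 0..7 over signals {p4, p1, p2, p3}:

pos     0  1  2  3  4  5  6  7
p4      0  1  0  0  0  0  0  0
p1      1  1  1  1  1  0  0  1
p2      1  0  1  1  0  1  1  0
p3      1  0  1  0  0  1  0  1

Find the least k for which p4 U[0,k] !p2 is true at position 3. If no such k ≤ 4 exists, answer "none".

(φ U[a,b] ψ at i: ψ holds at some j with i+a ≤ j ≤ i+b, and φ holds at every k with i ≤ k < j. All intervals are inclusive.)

Need earliest j ≥ 3 with !p2, and p4 at every k in [3,j-1].
  j=3: rhs fails.
  j=4: rhs holds but lhs fails at k=3.
  j=5: rhs fails.
  j=6: rhs fails.
  j=7: rhs holds but lhs fails at k=3.
No witness within the range → none.

none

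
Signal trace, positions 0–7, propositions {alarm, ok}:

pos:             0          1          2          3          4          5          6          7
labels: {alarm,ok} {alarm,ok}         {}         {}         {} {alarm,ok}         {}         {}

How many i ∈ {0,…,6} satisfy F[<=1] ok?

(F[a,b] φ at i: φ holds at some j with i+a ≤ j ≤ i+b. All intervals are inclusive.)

4

Evaluate at each i in [0,6]:
  i=0: ✓ (witness j=0)
  i=1: ✓ (witness j=1)
  i=2: ✗ (none in [2,3])
  i=3: ✗ (none in [3,4])
  i=4: ✓ (witness j=5)
  i=5: ✓ (witness j=5)
  i=6: ✗ (none in [6,7])
Positions where it holds: {0, 1, 4, 5} → 4.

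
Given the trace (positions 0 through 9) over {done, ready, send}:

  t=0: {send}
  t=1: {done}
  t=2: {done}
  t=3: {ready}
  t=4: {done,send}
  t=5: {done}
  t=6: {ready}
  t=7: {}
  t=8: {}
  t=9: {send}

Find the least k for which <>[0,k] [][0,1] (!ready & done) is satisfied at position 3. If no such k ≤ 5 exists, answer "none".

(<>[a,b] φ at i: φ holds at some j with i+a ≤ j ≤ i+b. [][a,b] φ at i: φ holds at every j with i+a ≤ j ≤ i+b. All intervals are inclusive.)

Scan j = 3,4,… for [][0,1] (!ready & done):
  j=3: fails
  j=4: holds
First hit at j=4, so smallest k = 4-3 = 1.

1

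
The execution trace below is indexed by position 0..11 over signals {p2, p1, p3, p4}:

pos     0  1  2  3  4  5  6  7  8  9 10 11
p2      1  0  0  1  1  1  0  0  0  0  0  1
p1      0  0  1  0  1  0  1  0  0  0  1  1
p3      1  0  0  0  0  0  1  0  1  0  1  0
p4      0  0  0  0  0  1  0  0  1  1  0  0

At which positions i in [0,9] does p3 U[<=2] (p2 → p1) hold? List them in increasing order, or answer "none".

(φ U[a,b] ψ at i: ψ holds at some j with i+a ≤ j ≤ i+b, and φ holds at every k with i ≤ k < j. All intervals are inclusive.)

Evaluate at each i in [0,9]:
  i=0: ✓ (rhs at j=1; lhs holds on [0,0])
  i=1: ✓ (rhs at j=1)
  i=2: ✓ (rhs at j=2)
  i=3: ✗ (lhs fails at k=3 before rhs at j=4)
  i=4: ✓ (rhs at j=4)
  i=5: ✗ (lhs fails at k=5 before rhs at j=6)
  i=6: ✓ (rhs at j=6)
  i=7: ✓ (rhs at j=7)
  i=8: ✓ (rhs at j=8)
  i=9: ✓ (rhs at j=9)

0, 1, 2, 4, 6, 7, 8, 9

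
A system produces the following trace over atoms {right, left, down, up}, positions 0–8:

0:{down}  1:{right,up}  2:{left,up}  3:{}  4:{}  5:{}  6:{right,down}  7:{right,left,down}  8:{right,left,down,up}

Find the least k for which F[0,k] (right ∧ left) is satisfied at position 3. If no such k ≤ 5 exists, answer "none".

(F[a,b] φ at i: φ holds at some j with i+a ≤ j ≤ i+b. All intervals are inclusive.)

Scan j = 3,4,… for (right ∧ left):
  j=3: fails
  j=4: fails
  j=5: fails
  j=6: fails
  j=7: holds
First hit at j=7, so smallest k = 7-3 = 4.

4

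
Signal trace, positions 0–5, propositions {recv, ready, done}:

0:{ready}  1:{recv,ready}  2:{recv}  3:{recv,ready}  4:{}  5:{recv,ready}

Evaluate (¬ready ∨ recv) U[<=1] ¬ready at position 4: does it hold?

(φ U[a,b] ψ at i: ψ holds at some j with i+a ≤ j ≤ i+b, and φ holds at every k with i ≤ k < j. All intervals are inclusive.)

Need some j in [4,5] with ¬ready, and (¬ready ∨ recv) at every k in [4,j-1].
  j=4: ¬ready holds; no prefix to check → satisfied.

True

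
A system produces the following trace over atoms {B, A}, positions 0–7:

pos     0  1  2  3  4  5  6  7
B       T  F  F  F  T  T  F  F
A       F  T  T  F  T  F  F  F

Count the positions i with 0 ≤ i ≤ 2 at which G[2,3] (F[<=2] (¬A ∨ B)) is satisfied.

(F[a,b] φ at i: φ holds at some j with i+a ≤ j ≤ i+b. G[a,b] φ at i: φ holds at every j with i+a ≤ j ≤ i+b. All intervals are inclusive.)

Evaluate at each i in [0,2]:
  i=0: ✓ (all of [2,3])
  i=1: ✓ (all of [3,4])
  i=2: ✓ (all of [4,5])
Positions where it holds: {0, 1, 2} → 3.

3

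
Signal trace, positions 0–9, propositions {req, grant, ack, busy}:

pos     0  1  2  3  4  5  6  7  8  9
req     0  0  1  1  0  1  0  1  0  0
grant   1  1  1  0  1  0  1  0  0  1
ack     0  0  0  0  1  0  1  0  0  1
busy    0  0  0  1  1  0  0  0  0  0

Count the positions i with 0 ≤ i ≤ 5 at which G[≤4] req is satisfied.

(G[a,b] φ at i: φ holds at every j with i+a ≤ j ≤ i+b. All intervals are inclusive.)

0

Evaluate at each i in [0,5]:
  i=0: ✗ (fails at j=0)
  i=1: ✗ (fails at j=1)
  i=2: ✗ (fails at j=4)
  i=3: ✗ (fails at j=4)
  i=4: ✗ (fails at j=4)
  i=5: ✗ (fails at j=6)
Positions where it holds: {} → 0.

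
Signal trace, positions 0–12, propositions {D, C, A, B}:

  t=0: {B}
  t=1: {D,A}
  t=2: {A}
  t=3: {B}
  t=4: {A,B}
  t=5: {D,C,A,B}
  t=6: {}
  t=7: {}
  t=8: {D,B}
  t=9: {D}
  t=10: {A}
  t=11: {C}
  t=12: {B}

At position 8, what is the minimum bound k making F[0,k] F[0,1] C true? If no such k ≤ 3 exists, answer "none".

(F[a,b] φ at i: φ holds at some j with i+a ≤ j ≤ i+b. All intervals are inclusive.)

Scan j = 8,9,… for F[0,1] C:
  j=8: fails
  j=9: fails
  j=10: holds
First hit at j=10, so smallest k = 10-8 = 2.

2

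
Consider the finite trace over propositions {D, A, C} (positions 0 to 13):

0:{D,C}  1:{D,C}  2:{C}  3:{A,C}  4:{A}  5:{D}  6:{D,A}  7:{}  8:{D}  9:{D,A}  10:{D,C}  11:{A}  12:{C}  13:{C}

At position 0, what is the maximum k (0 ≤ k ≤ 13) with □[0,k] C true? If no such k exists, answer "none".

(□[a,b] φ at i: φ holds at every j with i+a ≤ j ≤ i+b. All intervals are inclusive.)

C must hold from j=0 onward; find where it first fails.
  j=0: holds
  j=1: holds
  j=2: holds
  j=3: holds
  j=4: fails
Holds on [0,3], so largest k = 3.

3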